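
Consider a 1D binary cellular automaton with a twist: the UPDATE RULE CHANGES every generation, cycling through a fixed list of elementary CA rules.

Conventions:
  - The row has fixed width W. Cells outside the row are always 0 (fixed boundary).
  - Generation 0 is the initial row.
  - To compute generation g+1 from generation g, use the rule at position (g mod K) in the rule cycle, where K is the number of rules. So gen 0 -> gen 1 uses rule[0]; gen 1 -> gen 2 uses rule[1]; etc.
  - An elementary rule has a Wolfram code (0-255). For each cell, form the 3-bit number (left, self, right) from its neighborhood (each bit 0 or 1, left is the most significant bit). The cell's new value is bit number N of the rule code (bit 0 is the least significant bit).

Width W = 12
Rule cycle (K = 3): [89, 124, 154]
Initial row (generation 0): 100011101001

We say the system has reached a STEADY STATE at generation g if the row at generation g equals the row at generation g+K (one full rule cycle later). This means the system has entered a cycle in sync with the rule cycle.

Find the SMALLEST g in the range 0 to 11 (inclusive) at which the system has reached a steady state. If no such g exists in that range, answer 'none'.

Gen 0: 100011101001
Gen 1 (rule 89): 011010100100
Gen 2 (rule 124): 011111110110
Gen 3 (rule 154): 111111100101
Gen 4 (rule 89): 100000110000
Gen 5 (rule 124): 110000111000
Gen 6 (rule 154): 101001110100
Gen 7 (rule 89): 000101010011
Gen 8 (rule 124): 000111111011
Gen 9 (rule 154): 001111110010
Gen 10 (rule 89): 101000011001
Gen 11 (rule 124): 111100011101
Gen 12 (rule 154): 111010111000
Gen 13 (rule 89): 101000101111
Gen 14 (rule 124): 111100111001

Answer: none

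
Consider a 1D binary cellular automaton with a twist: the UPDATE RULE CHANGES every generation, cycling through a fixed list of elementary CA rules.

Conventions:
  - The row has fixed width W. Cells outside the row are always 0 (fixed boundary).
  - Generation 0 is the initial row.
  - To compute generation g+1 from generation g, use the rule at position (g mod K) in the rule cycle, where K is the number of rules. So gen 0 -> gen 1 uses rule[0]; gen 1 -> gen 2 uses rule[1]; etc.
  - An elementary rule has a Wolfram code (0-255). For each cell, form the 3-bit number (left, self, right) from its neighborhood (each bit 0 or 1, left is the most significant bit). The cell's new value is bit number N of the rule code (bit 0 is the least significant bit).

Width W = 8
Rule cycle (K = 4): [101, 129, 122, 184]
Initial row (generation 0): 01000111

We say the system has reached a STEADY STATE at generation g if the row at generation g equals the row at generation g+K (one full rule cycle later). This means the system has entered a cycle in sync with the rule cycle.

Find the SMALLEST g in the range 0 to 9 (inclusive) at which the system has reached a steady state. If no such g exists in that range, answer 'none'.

Answer: none

Derivation:
Gen 0: 01000111
Gen 1 (rule 101): 01010001
Gen 2 (rule 129): 00000100
Gen 3 (rule 122): 00001010
Gen 4 (rule 184): 00000101
Gen 5 (rule 101): 11110111
Gen 6 (rule 129): 01100010
Gen 7 (rule 122): 11110101
Gen 8 (rule 184): 11101010
Gen 9 (rule 101): 00111110
Gen 10 (rule 129): 10011100
Gen 11 (rule 122): 01110110
Gen 12 (rule 184): 01101101
Gen 13 (rule 101): 00110111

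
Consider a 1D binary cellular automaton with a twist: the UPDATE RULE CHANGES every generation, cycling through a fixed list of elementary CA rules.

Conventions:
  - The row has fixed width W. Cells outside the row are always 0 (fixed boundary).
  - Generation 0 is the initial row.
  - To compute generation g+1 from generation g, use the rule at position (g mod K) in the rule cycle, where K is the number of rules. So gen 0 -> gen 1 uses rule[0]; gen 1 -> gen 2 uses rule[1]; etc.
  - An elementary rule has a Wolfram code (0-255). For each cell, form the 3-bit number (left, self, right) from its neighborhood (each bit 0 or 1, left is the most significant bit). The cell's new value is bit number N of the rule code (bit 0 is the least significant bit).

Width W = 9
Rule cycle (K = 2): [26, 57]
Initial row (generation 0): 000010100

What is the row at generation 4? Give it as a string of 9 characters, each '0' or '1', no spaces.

Gen 0: 000010100
Gen 1 (rule 26): 000100010
Gen 2 (rule 57): 110011001
Gen 3 (rule 26): 101110110
Gen 4 (rule 57): 011001101

Answer: 011001101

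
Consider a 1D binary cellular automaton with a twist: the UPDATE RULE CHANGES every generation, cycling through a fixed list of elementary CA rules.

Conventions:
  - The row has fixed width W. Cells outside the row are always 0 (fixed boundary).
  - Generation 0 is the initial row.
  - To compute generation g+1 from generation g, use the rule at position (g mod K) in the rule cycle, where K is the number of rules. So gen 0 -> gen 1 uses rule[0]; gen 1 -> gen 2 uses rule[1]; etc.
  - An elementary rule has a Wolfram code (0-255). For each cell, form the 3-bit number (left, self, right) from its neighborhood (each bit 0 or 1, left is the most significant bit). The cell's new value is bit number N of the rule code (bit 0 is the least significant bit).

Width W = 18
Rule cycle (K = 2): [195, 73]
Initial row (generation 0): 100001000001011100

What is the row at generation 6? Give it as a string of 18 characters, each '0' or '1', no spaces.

Gen 0: 100001000001011100
Gen 1 (rule 195): 001110011110001101
Gen 2 (rule 73): 101010010010101100
Gen 3 (rule 195): 000000100100000101
Gen 4 (rule 73): 111110000001110000
Gen 5 (rule 195): 011110111110110111
Gen 6 (rule 73): 010010100010110101

Answer: 010010100010110101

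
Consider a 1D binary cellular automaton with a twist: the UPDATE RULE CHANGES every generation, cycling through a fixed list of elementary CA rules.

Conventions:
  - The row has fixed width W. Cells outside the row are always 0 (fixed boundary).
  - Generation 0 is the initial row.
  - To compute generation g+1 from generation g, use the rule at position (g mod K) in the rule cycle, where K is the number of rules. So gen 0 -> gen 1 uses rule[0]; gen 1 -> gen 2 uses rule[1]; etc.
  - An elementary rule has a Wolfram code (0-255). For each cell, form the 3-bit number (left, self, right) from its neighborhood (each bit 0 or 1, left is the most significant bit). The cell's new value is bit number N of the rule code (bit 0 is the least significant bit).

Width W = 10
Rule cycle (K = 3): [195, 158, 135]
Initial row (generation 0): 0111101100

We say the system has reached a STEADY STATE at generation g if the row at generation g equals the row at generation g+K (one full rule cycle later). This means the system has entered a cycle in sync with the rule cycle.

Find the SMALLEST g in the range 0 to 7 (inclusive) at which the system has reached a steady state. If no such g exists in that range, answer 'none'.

Gen 0: 0111101100
Gen 1 (rule 195): 1011100101
Gen 2 (rule 158): 1011011101
Gen 3 (rule 135): 1000001001
Gen 4 (rule 195): 0011110010
Gen 5 (rule 158): 0111101111
Gen 6 (rule 135): 1011000110
Gen 7 (rule 195): 0001011010
Gen 8 (rule 158): 0011010011
Gen 9 (rule 135): 1100010100
Gen 10 (rule 195): 0101100001

Answer: none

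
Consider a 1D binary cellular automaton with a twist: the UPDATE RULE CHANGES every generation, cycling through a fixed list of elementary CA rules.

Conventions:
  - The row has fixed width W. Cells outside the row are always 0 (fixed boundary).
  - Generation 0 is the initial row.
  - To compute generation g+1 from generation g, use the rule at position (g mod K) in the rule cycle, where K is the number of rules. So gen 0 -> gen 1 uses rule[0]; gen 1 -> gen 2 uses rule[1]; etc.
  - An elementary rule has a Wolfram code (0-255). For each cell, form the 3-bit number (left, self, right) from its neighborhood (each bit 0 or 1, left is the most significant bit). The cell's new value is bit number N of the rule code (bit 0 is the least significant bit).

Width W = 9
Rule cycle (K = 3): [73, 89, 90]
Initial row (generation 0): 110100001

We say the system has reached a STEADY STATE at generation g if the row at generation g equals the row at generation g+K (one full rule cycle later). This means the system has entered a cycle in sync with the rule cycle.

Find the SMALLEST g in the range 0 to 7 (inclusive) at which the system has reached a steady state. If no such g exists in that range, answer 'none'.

Gen 0: 110100001
Gen 1 (rule 73): 110001100
Gen 2 (rule 89): 111101111
Gen 3 (rule 90): 100101001
Gen 4 (rule 73): 000000000
Gen 5 (rule 89): 111111111
Gen 6 (rule 90): 100000001
Gen 7 (rule 73): 001111100
Gen 8 (rule 89): 101000111
Gen 9 (rule 90): 000101101
Gen 10 (rule 73): 110001100

Answer: none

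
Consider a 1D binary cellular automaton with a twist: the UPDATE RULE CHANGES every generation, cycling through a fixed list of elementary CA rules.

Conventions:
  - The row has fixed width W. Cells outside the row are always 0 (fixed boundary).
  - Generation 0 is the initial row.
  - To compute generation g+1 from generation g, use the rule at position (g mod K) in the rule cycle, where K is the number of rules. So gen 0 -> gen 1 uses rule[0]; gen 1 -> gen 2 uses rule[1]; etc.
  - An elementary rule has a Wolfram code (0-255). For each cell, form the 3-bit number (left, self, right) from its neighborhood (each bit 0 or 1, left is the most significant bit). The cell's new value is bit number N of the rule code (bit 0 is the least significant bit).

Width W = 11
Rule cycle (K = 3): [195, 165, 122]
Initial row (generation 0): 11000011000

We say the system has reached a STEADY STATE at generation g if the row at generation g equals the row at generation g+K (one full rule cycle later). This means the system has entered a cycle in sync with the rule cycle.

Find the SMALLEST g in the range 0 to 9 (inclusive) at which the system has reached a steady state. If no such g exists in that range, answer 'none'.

Answer: none

Derivation:
Gen 0: 11000011000
Gen 1 (rule 195): 01011101011
Gen 2 (rule 165): 01101011100
Gen 3 (rule 122): 11110110110
Gen 4 (rule 195): 01110010010
Gen 5 (rule 165): 00100010010
Gen 6 (rule 122): 01010101101
Gen 7 (rule 195): 10000000100
Gen 8 (rule 165): 10111110101
Gen 9 (rule 122): 01100011010
Gen 10 (rule 195): 10101101000
Gen 11 (rule 165): 11110011011
Gen 12 (rule 122): 10011111111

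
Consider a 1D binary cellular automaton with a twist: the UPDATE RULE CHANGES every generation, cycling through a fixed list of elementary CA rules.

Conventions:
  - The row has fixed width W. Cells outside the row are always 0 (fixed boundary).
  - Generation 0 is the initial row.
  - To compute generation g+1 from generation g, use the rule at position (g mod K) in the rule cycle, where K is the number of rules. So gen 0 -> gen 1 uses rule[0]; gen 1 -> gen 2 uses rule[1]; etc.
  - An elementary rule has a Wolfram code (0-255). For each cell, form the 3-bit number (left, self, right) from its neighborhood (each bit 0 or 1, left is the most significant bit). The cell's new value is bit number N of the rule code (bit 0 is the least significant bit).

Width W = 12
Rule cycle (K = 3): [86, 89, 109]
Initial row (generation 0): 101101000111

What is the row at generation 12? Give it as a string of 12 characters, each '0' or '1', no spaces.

Answer: 010011100101

Derivation:
Gen 0: 101101000111
Gen 1 (rule 86): 100101101001
Gen 2 (rule 89): 010001100100
Gen 3 (rule 109): 010101100101
Gen 4 (rule 86): 110100111101
Gen 5 (rule 89): 110010100100
Gen 6 (rule 109): 110011100101
Gen 7 (rule 86): 011100111101
Gen 8 (rule 89): 010110100100
Gen 9 (rule 109): 011111100101
Gen 10 (rule 86): 100000111101
Gen 11 (rule 89): 011110100100
Gen 12 (rule 109): 010011100101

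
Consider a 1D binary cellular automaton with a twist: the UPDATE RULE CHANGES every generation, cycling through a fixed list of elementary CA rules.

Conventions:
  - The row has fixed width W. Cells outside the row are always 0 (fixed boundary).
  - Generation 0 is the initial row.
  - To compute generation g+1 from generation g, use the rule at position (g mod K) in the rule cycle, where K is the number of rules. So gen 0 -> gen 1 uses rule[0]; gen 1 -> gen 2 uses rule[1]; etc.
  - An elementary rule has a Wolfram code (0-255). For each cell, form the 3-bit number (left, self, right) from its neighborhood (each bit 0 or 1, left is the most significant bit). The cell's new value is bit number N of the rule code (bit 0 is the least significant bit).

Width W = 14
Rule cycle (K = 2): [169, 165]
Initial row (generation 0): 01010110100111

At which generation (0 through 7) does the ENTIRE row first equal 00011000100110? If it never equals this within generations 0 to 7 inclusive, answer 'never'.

Answer: 7

Derivation:
Gen 0: 01010110100111
Gen 1 (rule 169): 00101101000110
Gen 2 (rule 165): 10110011010000
Gen 3 (rule 169): 01100010100111
Gen 4 (rule 165): 00001011100010
Gen 5 (rule 169): 11100111001000
Gen 6 (rule 165): 01000010001011
Gen 7 (rule 169): 00011000100110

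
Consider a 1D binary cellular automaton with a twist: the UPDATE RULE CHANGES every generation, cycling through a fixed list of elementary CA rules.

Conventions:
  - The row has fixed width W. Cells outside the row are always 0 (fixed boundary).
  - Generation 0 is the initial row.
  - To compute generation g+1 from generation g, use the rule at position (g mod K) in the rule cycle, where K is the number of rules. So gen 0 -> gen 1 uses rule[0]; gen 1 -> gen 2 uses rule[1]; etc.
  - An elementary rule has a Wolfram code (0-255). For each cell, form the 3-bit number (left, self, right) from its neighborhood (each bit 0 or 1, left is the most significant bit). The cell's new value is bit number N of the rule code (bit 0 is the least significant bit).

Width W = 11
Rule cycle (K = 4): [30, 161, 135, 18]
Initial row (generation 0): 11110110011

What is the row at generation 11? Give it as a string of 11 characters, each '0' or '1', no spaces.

Answer: 01111110011

Derivation:
Gen 0: 11110110011
Gen 1 (rule 30): 10000101110
Gen 2 (rule 161): 00110010100
Gen 3 (rule 135): 11000110101
Gen 4 (rule 18): 00101000000
Gen 5 (rule 30): 01101100000
Gen 6 (rule 161): 00010001111
Gen 7 (rule 135): 11110110110
Gen 8 (rule 18): 00000000001
Gen 9 (rule 30): 00000000011
Gen 10 (rule 161): 11111111000
Gen 11 (rule 135): 01111110011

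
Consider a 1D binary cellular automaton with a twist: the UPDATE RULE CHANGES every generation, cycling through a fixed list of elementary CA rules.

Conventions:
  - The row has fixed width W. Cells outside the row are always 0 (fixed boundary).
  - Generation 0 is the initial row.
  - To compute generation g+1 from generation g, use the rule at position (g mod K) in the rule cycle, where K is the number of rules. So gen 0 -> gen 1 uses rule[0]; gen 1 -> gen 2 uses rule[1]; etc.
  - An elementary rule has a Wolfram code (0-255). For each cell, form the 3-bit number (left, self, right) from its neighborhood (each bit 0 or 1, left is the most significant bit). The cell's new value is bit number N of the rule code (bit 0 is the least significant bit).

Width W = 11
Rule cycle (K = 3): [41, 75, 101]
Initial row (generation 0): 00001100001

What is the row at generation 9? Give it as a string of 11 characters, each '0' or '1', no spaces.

Gen 0: 00001100001
Gen 1 (rule 41): 11101001100
Gen 2 (rule 75): 10100011101
Gen 3 (rule 101): 11101000111
Gen 4 (rule 41): 10010010100
Gen 5 (rule 75): 00100100001
Gen 6 (rule 101): 10100101101
Gen 7 (rule 41): 01000011010
Gen 8 (rule 75): 10011111000
Gen 9 (rule 101): 10000001011

Answer: 10000001011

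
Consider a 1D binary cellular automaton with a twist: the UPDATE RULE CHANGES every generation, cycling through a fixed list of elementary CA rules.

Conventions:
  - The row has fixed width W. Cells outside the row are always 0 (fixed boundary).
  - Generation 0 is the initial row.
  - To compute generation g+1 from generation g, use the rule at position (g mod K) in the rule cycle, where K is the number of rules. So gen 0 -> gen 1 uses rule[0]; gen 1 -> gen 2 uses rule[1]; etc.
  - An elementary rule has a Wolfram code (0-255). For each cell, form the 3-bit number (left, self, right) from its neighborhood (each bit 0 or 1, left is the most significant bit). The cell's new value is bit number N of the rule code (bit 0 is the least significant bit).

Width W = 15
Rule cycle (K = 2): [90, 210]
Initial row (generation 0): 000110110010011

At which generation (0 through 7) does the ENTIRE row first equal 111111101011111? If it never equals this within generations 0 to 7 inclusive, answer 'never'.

Answer: 7

Derivation:
Gen 0: 000110110010011
Gen 1 (rule 90): 001110111101111
Gen 2 (rule 210): 010110011100111
Gen 3 (rule 90): 100111110111101
Gen 4 (rule 210): 011011110011100
Gen 5 (rule 90): 111010011110110
Gen 6 (rule 210): 011001101110011
Gen 7 (rule 90): 111111101011111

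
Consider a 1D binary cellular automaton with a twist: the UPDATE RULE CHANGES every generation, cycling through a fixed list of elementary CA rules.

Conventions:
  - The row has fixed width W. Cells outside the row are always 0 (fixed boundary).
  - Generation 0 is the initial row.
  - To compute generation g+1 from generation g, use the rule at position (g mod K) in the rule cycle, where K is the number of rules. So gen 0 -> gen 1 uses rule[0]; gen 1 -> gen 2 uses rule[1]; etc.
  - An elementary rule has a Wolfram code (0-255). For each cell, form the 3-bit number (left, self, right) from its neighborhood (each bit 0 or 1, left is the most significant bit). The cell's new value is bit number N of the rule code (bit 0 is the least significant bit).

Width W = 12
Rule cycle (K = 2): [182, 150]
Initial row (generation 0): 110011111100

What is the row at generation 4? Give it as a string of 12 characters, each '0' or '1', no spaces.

Answer: 010111110010

Derivation:
Gen 0: 110011111100
Gen 1 (rule 182): 001101111010
Gen 2 (rule 150): 010000110011
Gen 3 (rule 182): 111001001100
Gen 4 (rule 150): 010111110010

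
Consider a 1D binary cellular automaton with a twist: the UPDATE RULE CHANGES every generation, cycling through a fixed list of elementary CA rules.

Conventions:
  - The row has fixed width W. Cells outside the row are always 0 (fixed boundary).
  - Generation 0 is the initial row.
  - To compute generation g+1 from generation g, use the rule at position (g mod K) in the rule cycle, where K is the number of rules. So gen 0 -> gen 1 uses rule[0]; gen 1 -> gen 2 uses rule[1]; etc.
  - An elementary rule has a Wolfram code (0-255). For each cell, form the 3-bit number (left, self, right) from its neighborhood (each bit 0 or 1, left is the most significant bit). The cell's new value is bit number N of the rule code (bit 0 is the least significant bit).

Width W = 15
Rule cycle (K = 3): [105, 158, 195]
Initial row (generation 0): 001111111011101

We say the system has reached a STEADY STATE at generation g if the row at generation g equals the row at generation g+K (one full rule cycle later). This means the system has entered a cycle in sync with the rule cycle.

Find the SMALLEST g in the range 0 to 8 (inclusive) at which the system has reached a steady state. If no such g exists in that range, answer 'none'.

Gen 0: 001111111011101
Gen 1 (rule 105): 101000001110110
Gen 2 (rule 158): 101100011100101
Gen 3 (rule 195): 000101101101000
Gen 4 (rule 105): 110011111110011
Gen 5 (rule 158): 101111111101110
Gen 6 (rule 195): 000111111100110
Gen 7 (rule 105): 110100000100110
Gen 8 (rule 158): 100110001111101
Gen 9 (rule 195): 001010110111100
Gen 10 (rule 105): 100101111100101
Gen 11 (rule 158): 111101111011101

Answer: none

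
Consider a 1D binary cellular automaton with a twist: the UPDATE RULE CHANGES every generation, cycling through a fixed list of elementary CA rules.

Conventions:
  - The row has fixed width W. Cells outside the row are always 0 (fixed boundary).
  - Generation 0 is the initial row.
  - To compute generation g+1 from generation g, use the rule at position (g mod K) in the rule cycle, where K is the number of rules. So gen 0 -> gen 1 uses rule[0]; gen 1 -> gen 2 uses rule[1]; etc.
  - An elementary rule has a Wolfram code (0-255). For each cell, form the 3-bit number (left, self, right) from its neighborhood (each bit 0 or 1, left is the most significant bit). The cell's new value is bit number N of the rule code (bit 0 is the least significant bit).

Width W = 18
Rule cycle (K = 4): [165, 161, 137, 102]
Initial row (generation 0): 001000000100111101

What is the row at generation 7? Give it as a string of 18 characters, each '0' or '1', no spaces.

Answer: 000010001000111110

Derivation:
Gen 0: 001000000100111101
Gen 1 (rule 165): 101011110100011011
Gen 2 (rule 161): 010101101001000100
Gen 3 (rule 137): 000001000000010001
Gen 4 (rule 102): 000011000000110011
Gen 5 (rule 165): 111000011110000000
Gen 6 (rule 161): 010011001100111111
Gen 7 (rule 137): 000010001000111110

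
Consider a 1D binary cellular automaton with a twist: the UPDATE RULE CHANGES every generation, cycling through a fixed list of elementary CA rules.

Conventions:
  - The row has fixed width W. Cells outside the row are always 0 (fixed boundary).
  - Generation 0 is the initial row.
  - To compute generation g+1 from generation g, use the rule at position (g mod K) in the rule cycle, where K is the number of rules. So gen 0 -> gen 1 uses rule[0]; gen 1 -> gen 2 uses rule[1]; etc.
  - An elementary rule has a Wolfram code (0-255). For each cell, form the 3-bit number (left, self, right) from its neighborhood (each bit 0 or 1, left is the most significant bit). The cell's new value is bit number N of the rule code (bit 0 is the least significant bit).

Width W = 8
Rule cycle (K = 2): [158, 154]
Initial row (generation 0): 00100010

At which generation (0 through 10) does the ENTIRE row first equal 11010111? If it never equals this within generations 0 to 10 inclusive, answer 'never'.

Answer: 7

Derivation:
Gen 0: 00100010
Gen 1 (rule 158): 01110111
Gen 2 (rule 154): 11100110
Gen 3 (rule 158): 11011101
Gen 4 (rule 154): 10011000
Gen 5 (rule 158): 11110100
Gen 6 (rule 154): 11100010
Gen 7 (rule 158): 11010111
Gen 8 (rule 154): 10000110
Gen 9 (rule 158): 11001101
Gen 10 (rule 154): 10111000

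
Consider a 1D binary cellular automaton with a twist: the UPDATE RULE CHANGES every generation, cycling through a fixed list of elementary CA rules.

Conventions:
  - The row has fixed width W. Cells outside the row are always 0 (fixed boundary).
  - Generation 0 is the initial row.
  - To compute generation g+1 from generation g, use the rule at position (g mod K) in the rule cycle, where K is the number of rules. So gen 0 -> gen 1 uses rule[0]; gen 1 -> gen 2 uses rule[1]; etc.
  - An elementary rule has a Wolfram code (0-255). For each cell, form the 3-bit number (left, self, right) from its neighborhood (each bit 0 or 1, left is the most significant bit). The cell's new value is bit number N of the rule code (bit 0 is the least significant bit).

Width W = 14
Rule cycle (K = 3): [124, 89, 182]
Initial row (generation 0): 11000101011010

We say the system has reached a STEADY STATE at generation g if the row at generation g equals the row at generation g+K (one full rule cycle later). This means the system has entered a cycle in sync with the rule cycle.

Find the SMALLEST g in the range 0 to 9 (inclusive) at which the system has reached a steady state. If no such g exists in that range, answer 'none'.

Gen 0: 11000101011010
Gen 1 (rule 124): 11100111111111
Gen 2 (rule 89): 10110100000001
Gen 3 (rule 182): 11001110000011
Gen 4 (rule 124): 11101011000011
Gen 5 (rule 89): 10100011111011
Gen 6 (rule 182): 11110101110100
Gen 7 (rule 124): 10011111011110
Gen 8 (rule 89): 01010001010011
Gen 9 (rule 182): 11111011111100
Gen 10 (rule 124): 10001110000110
Gen 11 (rule 89): 01101011110111
Gen 12 (rule 182): 10011101101010

Answer: none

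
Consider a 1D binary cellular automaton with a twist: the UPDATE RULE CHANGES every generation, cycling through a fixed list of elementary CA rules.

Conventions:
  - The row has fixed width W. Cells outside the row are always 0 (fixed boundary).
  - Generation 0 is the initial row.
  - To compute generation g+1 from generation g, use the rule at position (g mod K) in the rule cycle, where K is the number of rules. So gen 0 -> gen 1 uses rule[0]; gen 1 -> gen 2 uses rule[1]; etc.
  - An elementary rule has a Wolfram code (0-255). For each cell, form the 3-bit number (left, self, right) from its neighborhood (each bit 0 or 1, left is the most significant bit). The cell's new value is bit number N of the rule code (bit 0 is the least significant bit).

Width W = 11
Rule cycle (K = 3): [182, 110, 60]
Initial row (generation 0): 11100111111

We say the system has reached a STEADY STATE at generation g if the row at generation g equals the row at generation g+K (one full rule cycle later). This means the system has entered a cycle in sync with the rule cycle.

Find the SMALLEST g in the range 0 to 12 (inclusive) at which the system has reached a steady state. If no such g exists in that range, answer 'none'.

Answer: none

Derivation:
Gen 0: 11100111111
Gen 1 (rule 182): 01011011110
Gen 2 (rule 110): 11111110010
Gen 3 (rule 60): 10000001011
Gen 4 (rule 182): 11000011100
Gen 5 (rule 110): 11000110100
Gen 6 (rule 60): 10100101110
Gen 7 (rule 182): 11111110101
Gen 8 (rule 110): 10000011111
Gen 9 (rule 60): 11000010000
Gen 10 (rule 182): 00100111000
Gen 11 (rule 110): 01101101000
Gen 12 (rule 60): 01011011100
Gen 13 (rule 182): 11100101010
Gen 14 (rule 110): 10101111110
Gen 15 (rule 60): 11111000001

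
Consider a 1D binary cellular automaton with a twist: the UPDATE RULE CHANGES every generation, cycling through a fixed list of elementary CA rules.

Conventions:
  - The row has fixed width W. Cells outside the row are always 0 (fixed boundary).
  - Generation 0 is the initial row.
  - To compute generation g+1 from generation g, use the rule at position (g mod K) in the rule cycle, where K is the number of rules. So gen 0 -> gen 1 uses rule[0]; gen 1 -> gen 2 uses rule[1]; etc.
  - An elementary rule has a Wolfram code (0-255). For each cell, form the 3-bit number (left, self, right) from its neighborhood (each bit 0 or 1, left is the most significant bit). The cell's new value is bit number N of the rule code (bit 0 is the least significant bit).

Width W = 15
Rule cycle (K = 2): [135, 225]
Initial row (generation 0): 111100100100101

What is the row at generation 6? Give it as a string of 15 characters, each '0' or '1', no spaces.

Gen 0: 111100100100101
Gen 1 (rule 135): 011001101101101
Gen 2 (rule 225): 001000110110110
Gen 3 (rule 135): 111011000000000
Gen 4 (rule 225): 011101011111111
Gen 5 (rule 135): 101001001111110
Gen 6 (rule 225): 010000000111110

Answer: 010000000111110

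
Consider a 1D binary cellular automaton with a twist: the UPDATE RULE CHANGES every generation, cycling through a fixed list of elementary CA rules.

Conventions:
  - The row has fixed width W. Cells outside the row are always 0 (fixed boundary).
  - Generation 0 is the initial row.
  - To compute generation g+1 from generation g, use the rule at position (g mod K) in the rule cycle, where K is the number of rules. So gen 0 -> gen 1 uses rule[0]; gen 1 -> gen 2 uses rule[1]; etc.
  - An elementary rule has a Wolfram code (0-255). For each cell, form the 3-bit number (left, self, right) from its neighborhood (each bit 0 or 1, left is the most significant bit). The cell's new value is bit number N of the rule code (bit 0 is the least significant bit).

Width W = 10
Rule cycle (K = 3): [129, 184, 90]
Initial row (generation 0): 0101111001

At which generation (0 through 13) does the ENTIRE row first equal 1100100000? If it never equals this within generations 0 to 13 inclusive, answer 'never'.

Gen 0: 0101111001
Gen 1 (rule 129): 0000110000
Gen 2 (rule 184): 0000101000
Gen 3 (rule 90): 0001000100
Gen 4 (rule 129): 1100010001
Gen 5 (rule 184): 1010001000
Gen 6 (rule 90): 0001010100
Gen 7 (rule 129): 1100000001
Gen 8 (rule 184): 1010000000
Gen 9 (rule 90): 0001000000
Gen 10 (rule 129): 1100011111
Gen 11 (rule 184): 1010011110
Gen 12 (rule 90): 0001110011
Gen 13 (rule 129): 1100100000

Answer: 13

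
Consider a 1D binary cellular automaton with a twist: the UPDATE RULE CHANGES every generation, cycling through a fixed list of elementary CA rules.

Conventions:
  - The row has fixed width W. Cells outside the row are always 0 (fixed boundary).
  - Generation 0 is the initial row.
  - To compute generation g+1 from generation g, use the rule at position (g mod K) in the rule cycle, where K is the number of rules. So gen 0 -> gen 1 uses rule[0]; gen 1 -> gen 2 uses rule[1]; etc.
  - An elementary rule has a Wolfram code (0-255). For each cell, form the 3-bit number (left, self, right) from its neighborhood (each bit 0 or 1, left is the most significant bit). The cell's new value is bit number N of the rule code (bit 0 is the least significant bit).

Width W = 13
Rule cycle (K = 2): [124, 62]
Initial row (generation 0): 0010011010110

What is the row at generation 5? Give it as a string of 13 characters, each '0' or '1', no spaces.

Gen 0: 0010011010110
Gen 1 (rule 124): 0011011111111
Gen 2 (rule 62): 0110110000000
Gen 3 (rule 124): 0111111000000
Gen 4 (rule 62): 1100000100000
Gen 5 (rule 124): 1110000110000

Answer: 1110000110000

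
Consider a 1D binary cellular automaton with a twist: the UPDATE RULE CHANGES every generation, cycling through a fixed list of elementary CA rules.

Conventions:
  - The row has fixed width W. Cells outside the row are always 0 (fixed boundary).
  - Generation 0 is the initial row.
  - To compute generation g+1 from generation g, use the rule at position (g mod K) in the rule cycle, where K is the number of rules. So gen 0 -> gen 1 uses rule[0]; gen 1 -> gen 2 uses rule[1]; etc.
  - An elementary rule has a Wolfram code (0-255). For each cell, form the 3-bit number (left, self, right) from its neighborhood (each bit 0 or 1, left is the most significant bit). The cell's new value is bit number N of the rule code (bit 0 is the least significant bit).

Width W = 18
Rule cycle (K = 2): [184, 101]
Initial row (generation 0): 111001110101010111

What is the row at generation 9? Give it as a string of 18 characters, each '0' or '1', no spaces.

Answer: 101010100111011101

Derivation:
Gen 0: 111001110101010111
Gen 1 (rule 184): 110101101010101110
Gen 2 (rule 101): 011110111111110010
Gen 3 (rule 184): 011101111111101001
Gen 4 (rule 101): 000110000000111001
Gen 5 (rule 184): 000101000000110100
Gen 6 (rule 101): 110111011110011101
Gen 7 (rule 184): 101110111101011010
Gen 8 (rule 101): 110011000111101110
Gen 9 (rule 184): 101010100111011101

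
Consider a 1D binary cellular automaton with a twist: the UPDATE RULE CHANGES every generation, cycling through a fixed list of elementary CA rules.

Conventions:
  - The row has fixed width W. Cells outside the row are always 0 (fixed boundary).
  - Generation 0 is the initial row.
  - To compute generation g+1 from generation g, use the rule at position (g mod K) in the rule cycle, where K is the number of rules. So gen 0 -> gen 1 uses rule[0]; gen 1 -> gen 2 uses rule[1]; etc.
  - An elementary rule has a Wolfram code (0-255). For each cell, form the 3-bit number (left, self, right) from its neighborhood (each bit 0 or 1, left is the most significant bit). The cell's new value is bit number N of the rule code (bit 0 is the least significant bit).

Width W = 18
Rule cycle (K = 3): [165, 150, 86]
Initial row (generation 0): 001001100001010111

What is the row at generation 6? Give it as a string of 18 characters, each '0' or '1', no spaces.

Answer: 011101001011011100

Derivation:
Gen 0: 001001100001010111
Gen 1 (rule 165): 101000001101111010
Gen 2 (rule 150): 101100010000110011
Gen 3 (rule 86): 100110111001011101
Gen 4 (rule 165): 100001010001101011
Gen 5 (rule 150): 110011011010001000
Gen 6 (rule 86): 011101001011011100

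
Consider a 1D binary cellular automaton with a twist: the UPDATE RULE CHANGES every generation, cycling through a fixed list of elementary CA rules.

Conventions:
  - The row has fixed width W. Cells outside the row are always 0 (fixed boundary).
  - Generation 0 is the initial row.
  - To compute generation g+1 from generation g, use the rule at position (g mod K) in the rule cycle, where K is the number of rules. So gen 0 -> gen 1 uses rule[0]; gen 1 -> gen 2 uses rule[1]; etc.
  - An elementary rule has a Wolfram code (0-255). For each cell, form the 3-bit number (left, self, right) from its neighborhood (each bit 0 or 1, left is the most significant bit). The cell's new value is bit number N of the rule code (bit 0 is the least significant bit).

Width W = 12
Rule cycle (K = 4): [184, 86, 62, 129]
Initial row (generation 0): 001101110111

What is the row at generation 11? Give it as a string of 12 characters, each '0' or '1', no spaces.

Gen 0: 001101110111
Gen 1 (rule 184): 001011101110
Gen 2 (rule 86): 011000100011
Gen 3 (rule 62): 110101110110
Gen 4 (rule 129): 000000100000
Gen 5 (rule 184): 000000010000
Gen 6 (rule 86): 000000111000
Gen 7 (rule 62): 000001100100
Gen 8 (rule 129): 111100000001
Gen 9 (rule 184): 111010000000
Gen 10 (rule 86): 001011000000
Gen 11 (rule 62): 011110100000

Answer: 011110100000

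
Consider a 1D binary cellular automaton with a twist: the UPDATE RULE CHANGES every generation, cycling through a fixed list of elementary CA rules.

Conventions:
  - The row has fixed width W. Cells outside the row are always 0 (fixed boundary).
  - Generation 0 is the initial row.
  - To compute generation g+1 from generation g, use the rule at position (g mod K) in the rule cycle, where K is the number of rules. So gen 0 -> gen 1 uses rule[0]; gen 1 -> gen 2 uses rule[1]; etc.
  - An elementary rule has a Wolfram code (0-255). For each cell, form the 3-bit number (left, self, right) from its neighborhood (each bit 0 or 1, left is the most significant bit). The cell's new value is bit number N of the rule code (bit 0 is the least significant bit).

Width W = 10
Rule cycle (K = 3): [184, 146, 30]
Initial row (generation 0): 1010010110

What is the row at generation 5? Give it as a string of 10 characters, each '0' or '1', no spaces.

Answer: 0000000010

Derivation:
Gen 0: 1010010110
Gen 1 (rule 184): 0101001101
Gen 2 (rule 146): 1000110000
Gen 3 (rule 30): 1101101000
Gen 4 (rule 184): 1011010100
Gen 5 (rule 146): 0000000010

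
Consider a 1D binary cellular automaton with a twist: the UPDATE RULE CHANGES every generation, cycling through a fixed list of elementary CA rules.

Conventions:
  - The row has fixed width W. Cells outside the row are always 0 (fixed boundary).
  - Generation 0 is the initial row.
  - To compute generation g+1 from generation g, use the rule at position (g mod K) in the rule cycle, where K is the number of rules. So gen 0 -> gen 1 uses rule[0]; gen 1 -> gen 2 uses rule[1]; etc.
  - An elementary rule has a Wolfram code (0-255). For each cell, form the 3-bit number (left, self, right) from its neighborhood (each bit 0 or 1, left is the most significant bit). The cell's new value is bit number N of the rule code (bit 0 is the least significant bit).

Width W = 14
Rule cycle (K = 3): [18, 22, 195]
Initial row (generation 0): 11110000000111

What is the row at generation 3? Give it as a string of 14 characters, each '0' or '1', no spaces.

Answer: 11101101101101

Derivation:
Gen 0: 11110000000111
Gen 1 (rule 18): 00001000001000
Gen 2 (rule 22): 00011100011100
Gen 3 (rule 195): 11101101101101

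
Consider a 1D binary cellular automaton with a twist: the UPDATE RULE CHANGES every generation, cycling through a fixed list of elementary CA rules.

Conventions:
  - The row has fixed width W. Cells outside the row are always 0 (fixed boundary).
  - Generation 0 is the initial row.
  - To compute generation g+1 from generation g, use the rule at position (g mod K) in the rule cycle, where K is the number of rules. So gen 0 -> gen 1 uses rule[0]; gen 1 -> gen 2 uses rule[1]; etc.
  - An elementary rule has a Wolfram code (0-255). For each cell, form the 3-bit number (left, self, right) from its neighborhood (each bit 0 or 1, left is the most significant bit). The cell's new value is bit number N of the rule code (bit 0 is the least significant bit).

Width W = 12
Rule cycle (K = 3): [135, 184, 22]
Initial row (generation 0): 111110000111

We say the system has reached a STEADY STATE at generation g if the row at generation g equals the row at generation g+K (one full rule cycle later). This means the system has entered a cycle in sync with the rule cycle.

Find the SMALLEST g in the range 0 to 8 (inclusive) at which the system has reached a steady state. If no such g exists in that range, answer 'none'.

Gen 0: 111110000111
Gen 1 (rule 135): 011100111010
Gen 2 (rule 184): 011010110101
Gen 3 (rule 22): 100010000101
Gen 4 (rule 135): 101110111101
Gen 5 (rule 184): 011101111010
Gen 6 (rule 22): 100000000011
Gen 7 (rule 135): 101111111100
Gen 8 (rule 184): 011111111010
Gen 9 (rule 22): 100000000011
Gen 10 (rule 135): 101111111100
Gen 11 (rule 184): 011111111010

Answer: 6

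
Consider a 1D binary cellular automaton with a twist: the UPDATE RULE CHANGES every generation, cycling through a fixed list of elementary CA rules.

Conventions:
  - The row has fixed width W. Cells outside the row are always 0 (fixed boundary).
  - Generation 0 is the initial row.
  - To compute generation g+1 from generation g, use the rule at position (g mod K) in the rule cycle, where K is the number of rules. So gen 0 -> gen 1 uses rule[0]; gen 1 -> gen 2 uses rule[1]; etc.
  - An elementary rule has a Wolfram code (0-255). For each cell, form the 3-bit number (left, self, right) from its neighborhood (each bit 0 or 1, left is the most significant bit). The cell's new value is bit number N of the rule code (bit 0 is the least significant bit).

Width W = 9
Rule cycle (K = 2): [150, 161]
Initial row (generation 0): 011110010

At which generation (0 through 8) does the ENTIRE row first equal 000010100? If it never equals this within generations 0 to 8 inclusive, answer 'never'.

Answer: never

Derivation:
Gen 0: 011110010
Gen 1 (rule 150): 101101111
Gen 2 (rule 161): 010010110
Gen 3 (rule 150): 111110001
Gen 4 (rule 161): 011100100
Gen 5 (rule 150): 101011110
Gen 6 (rule 161): 010101100
Gen 7 (rule 150): 110100010
Gen 8 (rule 161): 001001000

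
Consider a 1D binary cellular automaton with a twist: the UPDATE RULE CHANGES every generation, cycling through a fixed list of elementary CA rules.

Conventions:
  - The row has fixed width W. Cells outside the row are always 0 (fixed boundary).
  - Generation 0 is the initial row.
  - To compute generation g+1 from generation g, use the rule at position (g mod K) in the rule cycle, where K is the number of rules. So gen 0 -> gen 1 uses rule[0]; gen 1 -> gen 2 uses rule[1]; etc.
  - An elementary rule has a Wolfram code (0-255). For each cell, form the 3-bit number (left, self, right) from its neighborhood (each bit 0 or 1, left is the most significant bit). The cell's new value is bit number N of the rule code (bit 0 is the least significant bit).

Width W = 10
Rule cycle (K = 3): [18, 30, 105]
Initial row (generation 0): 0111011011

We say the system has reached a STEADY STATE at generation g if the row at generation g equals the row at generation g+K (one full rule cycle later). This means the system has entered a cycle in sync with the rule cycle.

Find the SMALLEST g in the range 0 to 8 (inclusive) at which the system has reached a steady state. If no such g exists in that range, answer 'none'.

Gen 0: 0111011011
Gen 1 (rule 18): 1000000000
Gen 2 (rule 30): 1100000000
Gen 3 (rule 105): 1101111111
Gen 4 (rule 18): 0000000000
Gen 5 (rule 30): 0000000000
Gen 6 (rule 105): 1111111111
Gen 7 (rule 18): 0000000000
Gen 8 (rule 30): 0000000000
Gen 9 (rule 105): 1111111111
Gen 10 (rule 18): 0000000000
Gen 11 (rule 30): 0000000000

Answer: 4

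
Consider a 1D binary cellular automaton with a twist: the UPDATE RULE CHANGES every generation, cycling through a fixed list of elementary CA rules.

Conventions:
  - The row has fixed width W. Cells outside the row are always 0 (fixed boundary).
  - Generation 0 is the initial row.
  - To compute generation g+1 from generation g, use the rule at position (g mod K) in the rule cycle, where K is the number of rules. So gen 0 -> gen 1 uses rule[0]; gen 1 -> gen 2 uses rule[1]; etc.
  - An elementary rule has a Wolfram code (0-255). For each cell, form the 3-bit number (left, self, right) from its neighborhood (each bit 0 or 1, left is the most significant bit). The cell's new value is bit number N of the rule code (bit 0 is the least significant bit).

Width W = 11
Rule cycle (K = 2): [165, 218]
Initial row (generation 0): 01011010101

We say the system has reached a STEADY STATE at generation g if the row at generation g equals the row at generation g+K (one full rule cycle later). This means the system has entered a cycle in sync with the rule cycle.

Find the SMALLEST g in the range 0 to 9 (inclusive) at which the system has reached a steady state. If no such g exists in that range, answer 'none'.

Gen 0: 01011010101
Gen 1 (rule 165): 01100111111
Gen 2 (rule 218): 11111111111
Gen 3 (rule 165): 01111111110
Gen 4 (rule 218): 11111111111
Gen 5 (rule 165): 01111111110
Gen 6 (rule 218): 11111111111
Gen 7 (rule 165): 01111111110
Gen 8 (rule 218): 11111111111
Gen 9 (rule 165): 01111111110
Gen 10 (rule 218): 11111111111
Gen 11 (rule 165): 01111111110

Answer: 2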